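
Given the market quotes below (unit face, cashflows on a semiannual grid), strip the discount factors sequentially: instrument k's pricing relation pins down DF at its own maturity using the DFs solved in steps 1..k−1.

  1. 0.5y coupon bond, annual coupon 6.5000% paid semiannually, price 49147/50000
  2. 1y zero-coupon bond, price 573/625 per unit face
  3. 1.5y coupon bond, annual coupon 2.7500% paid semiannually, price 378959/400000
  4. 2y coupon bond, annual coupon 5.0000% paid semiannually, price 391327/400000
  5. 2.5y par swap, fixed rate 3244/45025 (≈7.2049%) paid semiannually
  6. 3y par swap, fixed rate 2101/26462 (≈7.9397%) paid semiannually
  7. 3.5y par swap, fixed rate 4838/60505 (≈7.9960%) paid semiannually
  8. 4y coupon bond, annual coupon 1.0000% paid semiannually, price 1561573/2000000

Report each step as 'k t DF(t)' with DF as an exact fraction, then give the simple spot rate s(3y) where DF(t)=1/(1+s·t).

1 1/2 119/125
2 1 573/625
3 3/2 2273/2500
4 2 8867/10000
5 5/2 4189/5000
6 3 7899/10000
7 7/2 7581/10000
8 4 1867/2500
s(3y) = (1/(7899/10000) − 1)/(3) = 2101/23697 ≈ 8.8661%

step 1 [0.5y] bond c/2=13/400: DF=(49147/50000 − 13/400·(0))/(1+13/400) = 119/125 ≈ 0.952000
step 2 [1y] zero: DF = P = 573/625 ≈ 0.916800
step 3 [1.5y] bond c/2=11/800: DF=(378959/400000 − 11/800·(0.952000+0.916800))/(1+11/800) = 2273/2500 ≈ 0.909200
step 4 [2y] bond c/2=1/40: DF=(391327/400000 − 1/40·(0.952000+0.916800+0.909200))/(1+1/40) = 8867/10000 ≈ 0.886700
step 5 [2.5y] swap r/2=1622/45025: DF=(1 − 1622/45025·(0.952000+0.916800+0.909200+0.886700))/(1+1622/45025) = 4189/5000 ≈ 0.837800
step 6 [3y] swap r/2=2101/52924: DF=(1 − 2101/52924·(0.952000+0.916800+0.909200+0.886700+0.837800))/(1+2101/52924) = 7899/10000 ≈ 0.789900
step 7 [3.5y] swap r/2=2419/60505: DF=(1 − 2419/60505·(0.952000+0.916800+0.909200+0.886700+0.837800+0.789900))/(1+2419/60505) = 7581/10000 ≈ 0.758100
step 8 [4y] bond c/2=1/200: DF=(1561573/2000000 − 1/200·(0.952000+0.916800+0.909200+0.886700+0.837800+0.789900+0.758100))/(1+1/200) = 1867/2500 ≈ 0.746800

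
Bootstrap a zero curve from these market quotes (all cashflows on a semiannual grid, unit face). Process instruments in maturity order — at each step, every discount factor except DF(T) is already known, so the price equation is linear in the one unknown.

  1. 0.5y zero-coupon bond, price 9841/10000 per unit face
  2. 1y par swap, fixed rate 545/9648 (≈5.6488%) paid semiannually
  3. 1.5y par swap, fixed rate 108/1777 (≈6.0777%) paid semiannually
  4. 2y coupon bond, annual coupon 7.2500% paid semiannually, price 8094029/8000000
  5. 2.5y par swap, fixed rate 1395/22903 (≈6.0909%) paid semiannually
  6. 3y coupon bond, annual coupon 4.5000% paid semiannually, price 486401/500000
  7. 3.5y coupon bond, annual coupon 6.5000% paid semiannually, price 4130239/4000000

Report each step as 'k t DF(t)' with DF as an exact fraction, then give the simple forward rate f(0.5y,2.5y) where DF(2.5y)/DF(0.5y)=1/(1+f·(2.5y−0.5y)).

step 1 [0.5y] zero: DF = P = 9841/10000 ≈ 0.984100
step 2 [1y] swap r/2=545/19296: DF=(1 − 545/19296·(0.984100))/(1+545/19296) = 1891/2000 ≈ 0.945500
step 3 [1.5y] swap r/2=54/1777: DF=(1 − 54/1777·(0.984100+0.945500))/(1+54/1777) = 571/625 ≈ 0.913600
step 4 [2y] bond c/2=29/800: DF=(8094029/8000000 − 29/800·(0.984100+0.945500+0.913600))/(1+29/800) = 8769/10000 ≈ 0.876900
step 5 [2.5y] swap r/2=1395/45806: DF=(1 − 1395/45806·(0.984100+0.945500+0.913600+0.876900))/(1+1395/45806) = 1721/2000 ≈ 0.860500
step 6 [3y] bond c/2=9/400: DF=(486401/500000 − 9/400·(0.984100+0.945500+0.913600+0.876900+0.860500))/(1+9/400) = 4253/5000 ≈ 0.850600
step 7 [3.5y] bond c/2=13/400: DF=(4130239/4000000 − 13/400·(0.984100+0.945500+0.913600+0.876900+0.860500+0.850600))/(1+13/400) = 8291/10000 ≈ 0.829100

1 1/2 9841/10000
2 1 1891/2000
3 3/2 571/625
4 2 8769/10000
5 5/2 1721/2000
6 3 4253/5000
7 7/2 8291/10000
f(0.5y,2.5y) = ((9841/10000)/(1721/2000) − 1)/(2) = 618/8605 ≈ 7.1819%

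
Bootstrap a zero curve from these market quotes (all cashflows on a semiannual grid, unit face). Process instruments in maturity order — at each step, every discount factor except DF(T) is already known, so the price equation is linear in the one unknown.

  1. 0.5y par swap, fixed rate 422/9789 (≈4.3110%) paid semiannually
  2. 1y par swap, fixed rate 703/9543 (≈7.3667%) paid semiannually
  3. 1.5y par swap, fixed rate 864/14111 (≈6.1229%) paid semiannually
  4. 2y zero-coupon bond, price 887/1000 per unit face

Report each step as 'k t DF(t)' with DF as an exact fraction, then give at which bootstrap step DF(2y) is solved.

1 1/2 9789/10000
2 1 9297/10000
3 3/2 571/625
4 2 887/1000
DF(2y) is solved at step 4

step 1 [0.5y] swap r/2=211/9789: DF=(1 − 211/9789·(0))/(1+211/9789) = 9789/10000 ≈ 0.978900
step 2 [1y] swap r/2=703/19086: DF=(1 − 703/19086·(0.978900))/(1+703/19086) = 9297/10000 ≈ 0.929700
step 3 [1.5y] swap r/2=432/14111: DF=(1 − 432/14111·(0.978900+0.929700))/(1+432/14111) = 571/625 ≈ 0.913600
step 4 [2y] zero: DF = P = 887/1000 ≈ 0.887000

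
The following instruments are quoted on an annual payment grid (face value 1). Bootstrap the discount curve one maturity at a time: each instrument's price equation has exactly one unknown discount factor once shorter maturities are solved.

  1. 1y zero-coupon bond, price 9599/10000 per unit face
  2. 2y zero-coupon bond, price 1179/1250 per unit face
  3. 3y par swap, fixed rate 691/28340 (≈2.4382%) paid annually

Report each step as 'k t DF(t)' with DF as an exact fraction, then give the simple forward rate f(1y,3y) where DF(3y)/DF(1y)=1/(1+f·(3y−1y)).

1 1 9599/10000
2 2 1179/1250
3 3 9309/10000
f(1y,3y) = ((9599/10000)/(9309/10000) − 1)/(2) = 5/321 ≈ 1.5576%

step 1 [1y] zero: DF = P = 9599/10000 ≈ 0.959900
step 2 [2y] zero: DF = P = 1179/1250 ≈ 0.943200
step 3 [3y] swap r/1=691/28340: DF=(1 − 691/28340·(0.959900+0.943200))/(1+691/28340) = 9309/10000 ≈ 0.930900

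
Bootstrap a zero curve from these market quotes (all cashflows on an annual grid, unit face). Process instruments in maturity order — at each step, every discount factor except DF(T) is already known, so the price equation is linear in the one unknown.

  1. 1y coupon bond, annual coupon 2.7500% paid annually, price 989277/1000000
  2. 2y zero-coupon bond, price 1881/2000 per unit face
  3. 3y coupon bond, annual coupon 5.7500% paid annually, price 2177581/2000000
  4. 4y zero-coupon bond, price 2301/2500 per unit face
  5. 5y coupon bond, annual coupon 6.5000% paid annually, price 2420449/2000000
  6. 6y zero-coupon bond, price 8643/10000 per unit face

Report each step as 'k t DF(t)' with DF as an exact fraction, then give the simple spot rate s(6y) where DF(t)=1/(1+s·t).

step 1 [1y] bond c/1=11/400: DF=(989277/1000000 − 11/400·(0))/(1+11/400) = 2407/2500 ≈ 0.962800
step 2 [2y] zero: DF = P = 1881/2000 ≈ 0.940500
step 3 [3y] bond c/1=23/400: DF=(2177581/2000000 − 23/400·(0.962800+0.940500))/(1+23/400) = 9261/10000 ≈ 0.926100
step 4 [4y] zero: DF = P = 2301/2500 ≈ 0.920400
step 5 [5y] bond c/1=13/200: DF=(2420449/2000000 − 13/200·(0.962800+0.940500+0.926100+0.920400))/(1+13/200) = 363/400 ≈ 0.907500
step 6 [6y] zero: DF = P = 8643/10000 ≈ 0.864300

1 1 2407/2500
2 2 1881/2000
3 3 9261/10000
4 4 2301/2500
5 5 363/400
6 6 8643/10000
s(6y) = (1/(8643/10000) − 1)/(6) = 1357/51858 ≈ 2.6168%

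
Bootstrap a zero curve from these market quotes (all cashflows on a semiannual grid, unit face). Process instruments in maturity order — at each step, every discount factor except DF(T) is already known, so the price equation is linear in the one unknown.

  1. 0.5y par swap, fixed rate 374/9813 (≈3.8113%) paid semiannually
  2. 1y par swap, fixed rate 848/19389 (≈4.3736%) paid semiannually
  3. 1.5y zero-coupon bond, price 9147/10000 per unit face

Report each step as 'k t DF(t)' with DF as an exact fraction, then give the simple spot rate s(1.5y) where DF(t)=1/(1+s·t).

1 1/2 9813/10000
2 1 1197/1250
3 3/2 9147/10000
s(1.5y) = (1/(9147/10000) − 1)/(3/2) = 1706/27441 ≈ 6.2170%

step 1 [0.5y] swap r/2=187/9813: DF=(1 − 187/9813·(0))/(1+187/9813) = 9813/10000 ≈ 0.981300
step 2 [1y] swap r/2=424/19389: DF=(1 − 424/19389·(0.981300))/(1+424/19389) = 1197/1250 ≈ 0.957600
step 3 [1.5y] zero: DF = P = 9147/10000 ≈ 0.914700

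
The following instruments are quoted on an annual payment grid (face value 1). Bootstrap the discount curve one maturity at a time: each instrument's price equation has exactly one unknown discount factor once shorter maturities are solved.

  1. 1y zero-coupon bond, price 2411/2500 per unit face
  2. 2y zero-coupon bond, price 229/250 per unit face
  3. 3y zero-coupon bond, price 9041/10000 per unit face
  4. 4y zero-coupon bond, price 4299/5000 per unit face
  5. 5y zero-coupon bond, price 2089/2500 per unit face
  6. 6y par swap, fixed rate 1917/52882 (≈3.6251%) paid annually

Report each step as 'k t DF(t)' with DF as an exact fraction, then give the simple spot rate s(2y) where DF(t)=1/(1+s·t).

1 1 2411/2500
2 2 229/250
3 3 9041/10000
4 4 4299/5000
5 5 2089/2500
6 6 8083/10000
s(2y) = (1/(229/250) − 1)/(2) = 21/458 ≈ 4.5852%

step 1 [1y] zero: DF = P = 2411/2500 ≈ 0.964400
step 2 [2y] zero: DF = P = 229/250 ≈ 0.916000
step 3 [3y] zero: DF = P = 9041/10000 ≈ 0.904100
step 4 [4y] zero: DF = P = 4299/5000 ≈ 0.859800
step 5 [5y] zero: DF = P = 2089/2500 ≈ 0.835600
step 6 [6y] swap r/1=1917/52882: DF=(1 − 1917/52882·(0.964400+0.916000+0.904100+0.859800+0.835600))/(1+1917/52882) = 8083/10000 ≈ 0.808300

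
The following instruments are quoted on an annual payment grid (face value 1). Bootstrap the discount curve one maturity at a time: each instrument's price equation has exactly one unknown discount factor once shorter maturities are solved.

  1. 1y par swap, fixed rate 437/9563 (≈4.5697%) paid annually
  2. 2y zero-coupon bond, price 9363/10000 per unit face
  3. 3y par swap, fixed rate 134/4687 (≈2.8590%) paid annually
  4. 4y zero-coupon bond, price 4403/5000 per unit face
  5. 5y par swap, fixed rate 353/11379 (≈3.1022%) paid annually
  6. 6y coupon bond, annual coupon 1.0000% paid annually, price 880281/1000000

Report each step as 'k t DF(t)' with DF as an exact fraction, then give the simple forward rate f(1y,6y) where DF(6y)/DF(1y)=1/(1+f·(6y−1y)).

1 1 9563/10000
2 2 9363/10000
3 3 2299/2500
4 4 4403/5000
5 5 2147/2500
6 6 1653/2000
f(1y,6y) = ((9563/10000)/(1653/2000) − 1)/(5) = 1298/41325 ≈ 3.1410%

step 1 [1y] swap r/1=437/9563: DF=(1 − 437/9563·(0))/(1+437/9563) = 9563/10000 ≈ 0.956300
step 2 [2y] zero: DF = P = 9363/10000 ≈ 0.936300
step 3 [3y] swap r/1=134/4687: DF=(1 − 134/4687·(0.956300+0.936300))/(1+134/4687) = 2299/2500 ≈ 0.919600
step 4 [4y] zero: DF = P = 4403/5000 ≈ 0.880600
step 5 [5y] swap r/1=353/11379: DF=(1 − 353/11379·(0.956300+0.936300+0.919600+0.880600))/(1+353/11379) = 2147/2500 ≈ 0.858800
step 6 [6y] bond c/1=1/100: DF=(880281/1000000 − 1/100·(0.956300+0.936300+0.919600+0.880600+0.858800))/(1+1/100) = 1653/2000 ≈ 0.826500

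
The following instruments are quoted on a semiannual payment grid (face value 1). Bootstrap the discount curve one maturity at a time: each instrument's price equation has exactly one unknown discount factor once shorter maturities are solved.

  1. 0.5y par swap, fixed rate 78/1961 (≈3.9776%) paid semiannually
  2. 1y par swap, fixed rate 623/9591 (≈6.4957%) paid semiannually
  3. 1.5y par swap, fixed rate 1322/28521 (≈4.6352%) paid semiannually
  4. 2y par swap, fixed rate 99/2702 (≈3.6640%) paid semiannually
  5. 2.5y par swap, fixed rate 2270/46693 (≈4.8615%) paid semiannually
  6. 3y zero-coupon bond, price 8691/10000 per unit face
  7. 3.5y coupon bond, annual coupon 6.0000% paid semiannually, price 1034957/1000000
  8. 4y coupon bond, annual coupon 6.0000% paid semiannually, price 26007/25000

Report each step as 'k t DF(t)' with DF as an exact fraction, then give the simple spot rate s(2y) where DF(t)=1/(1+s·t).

1 1/2 1961/2000
2 1 9377/10000
3 3/2 9339/10000
4 2 9307/10000
5 5/2 1773/2000
6 3 8691/10000
7 7/2 1687/2000
8 4 8241/10000
s(2y) = (1/(9307/10000) − 1)/(2) = 693/18614 ≈ 3.7230%

step 1 [0.5y] swap r/2=39/1961: DF=(1 − 39/1961·(0))/(1+39/1961) = 1961/2000 ≈ 0.980500
step 2 [1y] swap r/2=623/19182: DF=(1 − 623/19182·(0.980500))/(1+623/19182) = 9377/10000 ≈ 0.937700
step 3 [1.5y] swap r/2=661/28521: DF=(1 − 661/28521·(0.980500+0.937700))/(1+661/28521) = 9339/10000 ≈ 0.933900
step 4 [2y] swap r/2=99/5404: DF=(1 − 99/5404·(0.980500+0.937700+0.933900))/(1+99/5404) = 9307/10000 ≈ 0.930700
step 5 [2.5y] swap r/2=1135/46693: DF=(1 − 1135/46693·(0.980500+0.937700+0.933900+0.930700))/(1+1135/46693) = 1773/2000 ≈ 0.886500
step 6 [3y] zero: DF = P = 8691/10000 ≈ 0.869100
step 7 [3.5y] bond c/2=3/100: DF=(1034957/1000000 − 3/100·(0.980500+0.937700+0.933900+0.930700+0.886500+0.869100))/(1+3/100) = 1687/2000 ≈ 0.843500
step 8 [4y] bond c/2=3/100: DF=(26007/25000 − 3/100·(0.980500+0.937700+0.933900+0.930700+0.886500+0.869100+0.843500))/(1+3/100) = 8241/10000 ≈ 0.824100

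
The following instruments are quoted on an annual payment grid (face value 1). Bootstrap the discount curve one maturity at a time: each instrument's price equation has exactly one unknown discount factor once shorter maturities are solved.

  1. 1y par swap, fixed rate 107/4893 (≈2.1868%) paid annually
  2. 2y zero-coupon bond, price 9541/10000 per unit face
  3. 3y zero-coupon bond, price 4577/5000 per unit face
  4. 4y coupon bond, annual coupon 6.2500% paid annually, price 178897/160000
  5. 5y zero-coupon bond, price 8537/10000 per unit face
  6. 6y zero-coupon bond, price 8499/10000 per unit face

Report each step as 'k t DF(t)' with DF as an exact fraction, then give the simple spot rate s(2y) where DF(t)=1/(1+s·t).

step 1 [1y] swap r/1=107/4893: DF=(1 − 107/4893·(0))/(1+107/4893) = 4893/5000 ≈ 0.978600
step 2 [2y] zero: DF = P = 9541/10000 ≈ 0.954100
step 3 [3y] zero: DF = P = 4577/5000 ≈ 0.915400
step 4 [4y] bond c/1=1/16: DF=(178897/160000 − 1/16·(0.978600+0.954100+0.915400))/(1+1/16) = 553/625 ≈ 0.884800
step 5 [5y] zero: DF = P = 8537/10000 ≈ 0.853700
step 6 [6y] zero: DF = P = 8499/10000 ≈ 0.849900

1 1 4893/5000
2 2 9541/10000
3 3 4577/5000
4 4 553/625
5 5 8537/10000
6 6 8499/10000
s(2y) = (1/(9541/10000) − 1)/(2) = 459/19082 ≈ 2.4054%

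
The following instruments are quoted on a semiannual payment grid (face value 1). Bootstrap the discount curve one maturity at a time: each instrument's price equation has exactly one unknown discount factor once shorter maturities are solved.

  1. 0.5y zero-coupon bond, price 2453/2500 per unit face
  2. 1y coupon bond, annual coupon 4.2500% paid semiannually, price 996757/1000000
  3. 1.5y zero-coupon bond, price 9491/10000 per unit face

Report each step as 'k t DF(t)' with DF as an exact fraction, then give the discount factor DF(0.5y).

1 1/2 2453/2500
2 1 2389/2500
3 3/2 9491/10000
DF(0.5y) = 2453/2500 ≈ 0.981200

step 1 [0.5y] zero: DF = P = 2453/2500 ≈ 0.981200
step 2 [1y] bond c/2=17/800: DF=(996757/1000000 − 17/800·(0.981200))/(1+17/800) = 2389/2500 ≈ 0.955600
step 3 [1.5y] zero: DF = P = 9491/10000 ≈ 0.949100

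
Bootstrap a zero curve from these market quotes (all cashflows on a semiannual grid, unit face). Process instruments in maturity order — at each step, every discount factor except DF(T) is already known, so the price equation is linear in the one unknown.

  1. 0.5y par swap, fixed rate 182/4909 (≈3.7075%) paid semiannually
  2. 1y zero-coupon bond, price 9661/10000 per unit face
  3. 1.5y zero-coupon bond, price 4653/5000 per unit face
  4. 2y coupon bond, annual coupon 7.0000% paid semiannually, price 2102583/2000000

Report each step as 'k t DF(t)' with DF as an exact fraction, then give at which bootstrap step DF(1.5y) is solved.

step 1 [0.5y] swap r/2=91/4909: DF=(1 − 91/4909·(0))/(1+91/4909) = 4909/5000 ≈ 0.981800
step 2 [1y] zero: DF = P = 9661/10000 ≈ 0.966100
step 3 [1.5y] zero: DF = P = 4653/5000 ≈ 0.930600
step 4 [2y] bond c/2=7/200: DF=(2102583/2000000 − 7/200·(0.981800+0.966100+0.930600))/(1+7/200) = 574/625 ≈ 0.918400

1 1/2 4909/5000
2 1 9661/10000
3 3/2 4653/5000
4 2 574/625
DF(1.5y) is solved at step 3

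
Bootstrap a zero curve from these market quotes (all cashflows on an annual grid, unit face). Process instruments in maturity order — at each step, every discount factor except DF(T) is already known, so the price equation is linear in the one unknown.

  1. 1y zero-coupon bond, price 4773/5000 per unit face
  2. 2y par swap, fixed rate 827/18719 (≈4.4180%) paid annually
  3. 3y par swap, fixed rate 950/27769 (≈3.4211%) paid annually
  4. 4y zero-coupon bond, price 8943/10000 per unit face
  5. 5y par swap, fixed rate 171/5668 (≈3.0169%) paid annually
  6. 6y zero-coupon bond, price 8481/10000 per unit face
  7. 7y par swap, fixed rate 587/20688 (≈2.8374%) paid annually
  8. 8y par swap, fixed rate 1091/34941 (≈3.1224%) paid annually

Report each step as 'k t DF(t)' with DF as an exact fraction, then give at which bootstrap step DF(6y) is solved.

step 1 [1y] zero: DF = P = 4773/5000 ≈ 0.954600
step 2 [2y] swap r/1=827/18719: DF=(1 − 827/18719·(0.954600))/(1+827/18719) = 9173/10000 ≈ 0.917300
step 3 [3y] swap r/1=950/27769: DF=(1 − 950/27769·(0.954600+0.917300))/(1+950/27769) = 181/200 ≈ 0.905000
step 4 [4y] zero: DF = P = 8943/10000 ≈ 0.894300
step 5 [5y] swap r/1=171/5668: DF=(1 − 171/5668·(0.954600+0.917300+0.905000+0.894300))/(1+171/5668) = 1079/1250 ≈ 0.863200
step 6 [6y] zero: DF = P = 8481/10000 ≈ 0.848100
step 7 [7y] swap r/1=587/20688: DF=(1 − 587/20688·(0.954600+0.917300+0.905000+0.894300+0.863200+0.848100))/(1+587/20688) = 8239/10000 ≈ 0.823900
step 8 [8y] swap r/1=1091/34941: DF=(1 − 1091/34941·(0.954600+0.917300+0.905000+0.894300+0.863200+0.848100+0.823900))/(1+1091/34941) = 3909/5000 ≈ 0.781800

1 1 4773/5000
2 2 9173/10000
3 3 181/200
4 4 8943/10000
5 5 1079/1250
6 6 8481/10000
7 7 8239/10000
8 8 3909/5000
DF(6y) is solved at step 6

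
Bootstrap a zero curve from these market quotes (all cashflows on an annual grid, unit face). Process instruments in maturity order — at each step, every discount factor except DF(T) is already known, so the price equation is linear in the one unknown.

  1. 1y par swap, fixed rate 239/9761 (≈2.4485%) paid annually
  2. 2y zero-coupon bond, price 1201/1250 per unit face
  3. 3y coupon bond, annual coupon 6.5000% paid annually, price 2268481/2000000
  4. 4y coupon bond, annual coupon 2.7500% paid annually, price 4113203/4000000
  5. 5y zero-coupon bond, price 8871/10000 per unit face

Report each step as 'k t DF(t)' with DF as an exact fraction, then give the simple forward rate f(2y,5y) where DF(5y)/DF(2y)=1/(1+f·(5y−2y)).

step 1 [1y] swap r/1=239/9761: DF=(1 − 239/9761·(0))/(1+239/9761) = 9761/10000 ≈ 0.976100
step 2 [2y] zero: DF = P = 1201/1250 ≈ 0.960800
step 3 [3y] bond c/1=13/200: DF=(2268481/2000000 − 13/200·(0.976100+0.960800))/(1+13/200) = 2367/2500 ≈ 0.946800
step 4 [4y] bond c/1=11/400: DF=(4113203/4000000 − 11/400·(0.976100+0.960800+0.946800))/(1+11/400) = 2309/2500 ≈ 0.923600
step 5 [5y] zero: DF = P = 8871/10000 ≈ 0.887100

1 1 9761/10000
2 2 1201/1250
3 3 2367/2500
4 4 2309/2500
5 5 8871/10000
f(2y,5y) = ((1201/1250)/(8871/10000) − 1)/(3) = 737/26613 ≈ 2.7693%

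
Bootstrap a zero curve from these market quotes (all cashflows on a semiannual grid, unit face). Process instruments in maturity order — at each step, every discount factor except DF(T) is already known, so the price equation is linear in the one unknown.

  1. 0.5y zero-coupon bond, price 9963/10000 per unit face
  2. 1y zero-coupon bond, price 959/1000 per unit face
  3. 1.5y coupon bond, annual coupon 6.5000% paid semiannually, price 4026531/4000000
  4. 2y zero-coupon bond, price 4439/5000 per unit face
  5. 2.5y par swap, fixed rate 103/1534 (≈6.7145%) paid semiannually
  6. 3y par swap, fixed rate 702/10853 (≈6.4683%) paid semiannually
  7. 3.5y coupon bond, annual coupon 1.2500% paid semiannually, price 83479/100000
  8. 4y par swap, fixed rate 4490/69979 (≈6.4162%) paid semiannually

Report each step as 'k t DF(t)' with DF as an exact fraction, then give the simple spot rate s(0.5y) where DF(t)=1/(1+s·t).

step 1 [0.5y] zero: DF = P = 9963/10000 ≈ 0.996300
step 2 [1y] zero: DF = P = 959/1000 ≈ 0.959000
step 3 [1.5y] bond c/2=13/400: DF=(4026531/4000000 − 13/400·(0.996300+0.959000))/(1+13/400) = 4567/5000 ≈ 0.913400
step 4 [2y] zero: DF = P = 4439/5000 ≈ 0.887800
step 5 [2.5y] swap r/2=103/3068: DF=(1 − 103/3068·(0.996300+0.959000+0.913400+0.887800))/(1+103/3068) = 1691/2000 ≈ 0.845500
step 6 [3y] swap r/2=351/10853: DF=(1 − 351/10853·(0.996300+0.959000+0.913400+0.887800+0.845500))/(1+351/10853) = 1649/2000 ≈ 0.824500
step 7 [3.5y] bond c/2=1/160: DF=(83479/100000 − 1/160·(0.996300+0.959000+0.913400+0.887800+0.845500+0.824500))/(1+1/160) = 7959/10000 ≈ 0.795900
step 8 [4y] swap r/2=2245/69979: DF=(1 − 2245/69979·(0.996300+0.959000+0.913400+0.887800+0.845500+0.824500+0.795900))/(1+2245/69979) = 1551/2000 ≈ 0.775500

1 1/2 9963/10000
2 1 959/1000
3 3/2 4567/5000
4 2 4439/5000
5 5/2 1691/2000
6 3 1649/2000
7 7/2 7959/10000
8 4 1551/2000
s(0.5y) = (1/(9963/10000) − 1)/(1/2) = 74/9963 ≈ 0.7427%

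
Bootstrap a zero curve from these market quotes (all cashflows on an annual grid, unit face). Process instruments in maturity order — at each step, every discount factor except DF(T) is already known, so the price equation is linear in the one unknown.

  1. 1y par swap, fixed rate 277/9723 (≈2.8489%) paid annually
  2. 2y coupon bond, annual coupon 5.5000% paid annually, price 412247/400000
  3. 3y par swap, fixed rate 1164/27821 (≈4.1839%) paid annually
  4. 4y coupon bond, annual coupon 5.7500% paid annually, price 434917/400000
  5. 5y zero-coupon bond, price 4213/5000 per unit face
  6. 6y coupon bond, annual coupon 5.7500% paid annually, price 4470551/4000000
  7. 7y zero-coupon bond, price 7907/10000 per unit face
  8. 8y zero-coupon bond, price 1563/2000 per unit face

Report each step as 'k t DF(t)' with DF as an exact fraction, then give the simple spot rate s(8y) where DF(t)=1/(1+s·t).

1 1 9723/10000
2 2 4631/5000
3 3 2209/2500
4 4 8769/10000
5 5 4213/5000
6 6 8121/10000
7 7 7907/10000
8 8 1563/2000
s(8y) = (1/(1563/2000) − 1)/(8) = 437/12504 ≈ 3.4949%

step 1 [1y] swap r/1=277/9723: DF=(1 − 277/9723·(0))/(1+277/9723) = 9723/10000 ≈ 0.972300
step 2 [2y] bond c/1=11/200: DF=(412247/400000 − 11/200·(0.972300))/(1+11/200) = 4631/5000 ≈ 0.926200
step 3 [3y] swap r/1=1164/27821: DF=(1 − 1164/27821·(0.972300+0.926200))/(1+1164/27821) = 2209/2500 ≈ 0.883600
step 4 [4y] bond c/1=23/400: DF=(434917/400000 − 23/400·(0.972300+0.926200+0.883600))/(1+23/400) = 8769/10000 ≈ 0.876900
step 5 [5y] zero: DF = P = 4213/5000 ≈ 0.842600
step 6 [6y] bond c/1=23/400: DF=(4470551/4000000 − 23/400·(0.972300+0.926200+0.883600+0.876900+0.842600))/(1+23/400) = 8121/10000 ≈ 0.812100
step 7 [7y] zero: DF = P = 7907/10000 ≈ 0.790700
step 8 [8y] zero: DF = P = 1563/2000 ≈ 0.781500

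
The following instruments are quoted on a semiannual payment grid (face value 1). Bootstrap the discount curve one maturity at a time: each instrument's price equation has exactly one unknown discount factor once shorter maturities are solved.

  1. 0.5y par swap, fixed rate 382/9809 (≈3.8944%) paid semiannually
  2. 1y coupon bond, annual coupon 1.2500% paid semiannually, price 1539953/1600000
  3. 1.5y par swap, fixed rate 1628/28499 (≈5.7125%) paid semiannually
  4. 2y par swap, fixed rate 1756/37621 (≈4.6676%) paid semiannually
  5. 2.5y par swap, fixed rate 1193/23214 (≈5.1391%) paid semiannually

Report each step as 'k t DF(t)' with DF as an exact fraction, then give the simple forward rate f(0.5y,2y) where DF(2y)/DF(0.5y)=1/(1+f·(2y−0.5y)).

step 1 [0.5y] swap r/2=191/9809: DF=(1 − 191/9809·(0))/(1+191/9809) = 9809/10000 ≈ 0.980900
step 2 [1y] bond c/2=1/160: DF=(1539953/1600000 − 1/160·(0.980900))/(1+1/160) = 594/625 ≈ 0.950400
step 3 [1.5y] swap r/2=814/28499: DF=(1 − 814/28499·(0.980900+0.950400))/(1+814/28499) = 4593/5000 ≈ 0.918600
step 4 [2y] swap r/2=878/37621: DF=(1 − 878/37621·(0.980900+0.950400+0.918600))/(1+878/37621) = 4561/5000 ≈ 0.912200
step 5 [2.5y] swap r/2=1193/46428: DF=(1 − 1193/46428·(0.980900+0.950400+0.918600+0.912200))/(1+1193/46428) = 8807/10000 ≈ 0.880700

1 1/2 9809/10000
2 1 594/625
3 3/2 4593/5000
4 2 4561/5000
5 5/2 8807/10000
f(0.5y,2y) = ((9809/10000)/(4561/5000) − 1)/(3/2) = 229/4561 ≈ 5.0208%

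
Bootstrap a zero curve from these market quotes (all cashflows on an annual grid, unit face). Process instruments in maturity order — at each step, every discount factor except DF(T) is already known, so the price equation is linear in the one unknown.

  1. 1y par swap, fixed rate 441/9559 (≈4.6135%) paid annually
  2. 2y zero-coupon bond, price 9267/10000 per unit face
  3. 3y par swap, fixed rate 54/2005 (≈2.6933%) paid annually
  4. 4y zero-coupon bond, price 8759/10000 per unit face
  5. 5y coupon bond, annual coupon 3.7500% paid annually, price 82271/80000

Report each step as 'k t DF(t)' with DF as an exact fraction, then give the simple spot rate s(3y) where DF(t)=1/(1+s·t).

step 1 [1y] swap r/1=441/9559: DF=(1 − 441/9559·(0))/(1+441/9559) = 9559/10000 ≈ 0.955900
step 2 [2y] zero: DF = P = 9267/10000 ≈ 0.926700
step 3 [3y] swap r/1=54/2005: DF=(1 − 54/2005·(0.955900+0.926700))/(1+54/2005) = 2311/2500 ≈ 0.924400
step 4 [4y] zero: DF = P = 8759/10000 ≈ 0.875900
step 5 [5y] bond c/1=3/80: DF=(82271/80000 − 3/80·(0.955900+0.926700+0.924400+0.875900))/(1+3/80) = 8581/10000 ≈ 0.858100

1 1 9559/10000
2 2 9267/10000
3 3 2311/2500
4 4 8759/10000
5 5 8581/10000
s(3y) = (1/(2311/2500) − 1)/(3) = 63/2311 ≈ 2.7261%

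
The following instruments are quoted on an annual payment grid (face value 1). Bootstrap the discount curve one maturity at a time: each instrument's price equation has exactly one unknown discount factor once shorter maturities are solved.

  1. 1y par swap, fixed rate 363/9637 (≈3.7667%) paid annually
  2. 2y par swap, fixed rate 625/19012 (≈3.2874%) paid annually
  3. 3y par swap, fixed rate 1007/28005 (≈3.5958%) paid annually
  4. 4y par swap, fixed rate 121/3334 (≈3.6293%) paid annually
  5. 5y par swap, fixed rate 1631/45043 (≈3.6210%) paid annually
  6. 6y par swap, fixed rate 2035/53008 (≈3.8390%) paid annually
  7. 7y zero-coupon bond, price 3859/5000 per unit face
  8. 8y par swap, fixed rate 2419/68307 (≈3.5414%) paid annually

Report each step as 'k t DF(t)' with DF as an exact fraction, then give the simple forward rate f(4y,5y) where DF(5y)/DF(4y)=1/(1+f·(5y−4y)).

step 1 [1y] swap r/1=363/9637: DF=(1 − 363/9637·(0))/(1+363/9637) = 9637/10000 ≈ 0.963700
step 2 [2y] swap r/1=625/19012: DF=(1 − 625/19012·(0.963700))/(1+625/19012) = 15/16 ≈ 0.937500
step 3 [3y] swap r/1=1007/28005: DF=(1 − 1007/28005·(0.963700+0.937500))/(1+1007/28005) = 8993/10000 ≈ 0.899300
step 4 [4y] swap r/1=121/3334: DF=(1 − 121/3334·(0.963700+0.937500+0.899300))/(1+121/3334) = 8669/10000 ≈ 0.866900
step 5 [5y] swap r/1=1631/45043: DF=(1 − 1631/45043·(0.963700+0.937500+0.899300+0.866900))/(1+1631/45043) = 8369/10000 ≈ 0.836900
step 6 [6y] swap r/1=2035/53008: DF=(1 − 2035/53008·(0.963700+0.937500+0.899300+0.866900+0.836900))/(1+2035/53008) = 1593/2000 ≈ 0.796500
step 7 [7y] zero: DF = P = 3859/5000 ≈ 0.771800
step 8 [8y] swap r/1=2419/68307: DF=(1 − 2419/68307·(0.963700+0.937500+0.899300+0.866900+0.836900+0.796500+0.771800))/(1+2419/68307) = 7581/10000 ≈ 0.758100

1 1 9637/10000
2 2 15/16
3 3 8993/10000
4 4 8669/10000
5 5 8369/10000
6 6 1593/2000
7 7 3859/5000
8 8 7581/10000
f(4y,5y) = ((8669/10000)/(8369/10000) − 1)/(1) = 300/8369 ≈ 3.5847%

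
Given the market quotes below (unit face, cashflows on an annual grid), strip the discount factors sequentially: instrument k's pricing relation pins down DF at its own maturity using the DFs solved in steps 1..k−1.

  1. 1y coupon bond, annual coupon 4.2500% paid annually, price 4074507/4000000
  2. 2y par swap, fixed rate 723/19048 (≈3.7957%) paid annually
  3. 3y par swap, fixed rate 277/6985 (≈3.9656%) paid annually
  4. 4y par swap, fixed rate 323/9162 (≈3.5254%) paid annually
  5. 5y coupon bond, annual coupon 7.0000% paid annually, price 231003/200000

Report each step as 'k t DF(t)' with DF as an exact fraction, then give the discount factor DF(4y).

step 1 [1y] bond c/1=17/400: DF=(4074507/4000000 − 17/400·(0))/(1+17/400) = 9771/10000 ≈ 0.977100
step 2 [2y] swap r/1=723/19048: DF=(1 − 723/19048·(0.977100))/(1+723/19048) = 9277/10000 ≈ 0.927700
step 3 [3y] swap r/1=277/6985: DF=(1 − 277/6985·(0.977100+0.927700))/(1+277/6985) = 2223/2500 ≈ 0.889200
step 4 [4y] swap r/1=323/9162: DF=(1 − 323/9162·(0.977100+0.927700+0.889200))/(1+323/9162) = 2177/2500 ≈ 0.870800
step 5 [5y] bond c/1=7/100: DF=(231003/200000 − 7/100·(0.977100+0.927700+0.889200+0.870800))/(1+7/100) = 8397/10000 ≈ 0.839700

1 1 9771/10000
2 2 9277/10000
3 3 2223/2500
4 4 2177/2500
5 5 8397/10000
DF(4y) = 2177/2500 ≈ 0.870800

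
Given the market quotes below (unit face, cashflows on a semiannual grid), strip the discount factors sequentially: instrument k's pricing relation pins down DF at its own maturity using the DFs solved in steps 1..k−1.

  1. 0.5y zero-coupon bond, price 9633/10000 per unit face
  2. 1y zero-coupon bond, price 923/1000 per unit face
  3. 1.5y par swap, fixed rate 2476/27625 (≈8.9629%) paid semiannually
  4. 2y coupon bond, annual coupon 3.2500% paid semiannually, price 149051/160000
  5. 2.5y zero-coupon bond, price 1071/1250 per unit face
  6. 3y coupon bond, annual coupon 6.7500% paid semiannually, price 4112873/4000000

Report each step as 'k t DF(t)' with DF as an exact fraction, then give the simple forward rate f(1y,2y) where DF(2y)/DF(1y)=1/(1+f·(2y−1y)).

step 1 [0.5y] zero: DF = P = 9633/10000 ≈ 0.963300
step 2 [1y] zero: DF = P = 923/1000 ≈ 0.923000
step 3 [1.5y] swap r/2=1238/27625: DF=(1 − 1238/27625·(0.963300+0.923000))/(1+1238/27625) = 4381/5000 ≈ 0.876200
step 4 [2y] bond c/2=13/800: DF=(149051/160000 − 13/800·(0.963300+0.923000+0.876200))/(1+13/800) = 349/400 ≈ 0.872500
step 5 [2.5y] zero: DF = P = 1071/1250 ≈ 0.856800
step 6 [3y] bond c/2=27/800: DF=(4112873/4000000 − 27/800·(0.963300+0.923000+0.876200+0.872500+0.856800))/(1+27/800) = 106/125 ≈ 0.848000

1 1/2 9633/10000
2 1 923/1000
3 3/2 4381/5000
4 2 349/400
5 5/2 1071/1250
6 3 106/125
f(1y,2y) = ((923/1000)/(349/400) − 1)/(1) = 101/1745 ≈ 5.7880%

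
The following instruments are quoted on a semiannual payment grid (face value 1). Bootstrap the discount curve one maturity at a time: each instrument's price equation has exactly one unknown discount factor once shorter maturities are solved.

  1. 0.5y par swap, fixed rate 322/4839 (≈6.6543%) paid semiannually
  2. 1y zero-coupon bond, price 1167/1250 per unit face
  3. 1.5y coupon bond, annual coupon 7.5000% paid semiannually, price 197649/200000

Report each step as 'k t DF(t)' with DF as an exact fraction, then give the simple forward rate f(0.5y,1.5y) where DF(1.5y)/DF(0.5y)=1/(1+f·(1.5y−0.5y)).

1 1/2 4839/5000
2 1 1167/1250
3 3/2 4419/5000
f(0.5y,1.5y) = ((4839/5000)/(4419/5000) − 1)/(1) = 140/1473 ≈ 9.5044%

step 1 [0.5y] swap r/2=161/4839: DF=(1 − 161/4839·(0))/(1+161/4839) = 4839/5000 ≈ 0.967800
step 2 [1y] zero: DF = P = 1167/1250 ≈ 0.933600
step 3 [1.5y] bond c/2=3/80: DF=(197649/200000 − 3/80·(0.967800+0.933600))/(1+3/80) = 4419/5000 ≈ 0.883800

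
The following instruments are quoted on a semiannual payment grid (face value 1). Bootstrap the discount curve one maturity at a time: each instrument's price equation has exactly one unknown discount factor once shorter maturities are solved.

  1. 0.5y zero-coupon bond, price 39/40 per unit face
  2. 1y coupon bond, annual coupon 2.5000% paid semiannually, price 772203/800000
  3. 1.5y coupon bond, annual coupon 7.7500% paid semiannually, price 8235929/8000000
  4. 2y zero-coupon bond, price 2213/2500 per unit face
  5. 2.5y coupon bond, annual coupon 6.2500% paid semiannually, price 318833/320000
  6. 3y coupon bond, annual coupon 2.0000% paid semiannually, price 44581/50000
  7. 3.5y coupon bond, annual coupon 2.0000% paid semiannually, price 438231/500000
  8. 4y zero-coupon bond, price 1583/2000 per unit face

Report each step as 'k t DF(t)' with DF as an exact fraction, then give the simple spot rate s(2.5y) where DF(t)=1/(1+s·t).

step 1 [0.5y] zero: DF = P = 39/40 ≈ 0.975000
step 2 [1y] bond c/2=1/80: DF=(772203/800000 − 1/80·(0.975000))/(1+1/80) = 9413/10000 ≈ 0.941300
step 3 [1.5y] bond c/2=31/800: DF=(8235929/8000000 − 31/800·(0.975000+0.941300))/(1+31/800) = 2299/2500 ≈ 0.919600
step 4 [2y] zero: DF = P = 2213/2500 ≈ 0.885200
step 5 [2.5y] bond c/2=1/32: DF=(318833/320000 − 1/32·(0.975000+0.941300+0.919600+0.885200))/(1+1/32) = 4267/5000 ≈ 0.853400
step 6 [3y] bond c/2=1/100: DF=(44581/50000 − 1/100·(0.975000+0.941300+0.919600+0.885200+0.853400))/(1+1/100) = 67/80 ≈ 0.837500
step 7 [3.5y] bond c/2=1/100: DF=(438231/500000 − 1/100·(0.975000+0.941300+0.919600+0.885200+0.853400+0.837500))/(1+1/100) = 4071/5000 ≈ 0.814200
step 8 [4y] zero: DF = P = 1583/2000 ≈ 0.791500

1 1/2 39/40
2 1 9413/10000
3 3/2 2299/2500
4 2 2213/2500
5 5/2 4267/5000
6 3 67/80
7 7/2 4071/5000
8 4 1583/2000
s(2.5y) = (1/(4267/5000) − 1)/(5/2) = 1466/21335 ≈ 6.8713%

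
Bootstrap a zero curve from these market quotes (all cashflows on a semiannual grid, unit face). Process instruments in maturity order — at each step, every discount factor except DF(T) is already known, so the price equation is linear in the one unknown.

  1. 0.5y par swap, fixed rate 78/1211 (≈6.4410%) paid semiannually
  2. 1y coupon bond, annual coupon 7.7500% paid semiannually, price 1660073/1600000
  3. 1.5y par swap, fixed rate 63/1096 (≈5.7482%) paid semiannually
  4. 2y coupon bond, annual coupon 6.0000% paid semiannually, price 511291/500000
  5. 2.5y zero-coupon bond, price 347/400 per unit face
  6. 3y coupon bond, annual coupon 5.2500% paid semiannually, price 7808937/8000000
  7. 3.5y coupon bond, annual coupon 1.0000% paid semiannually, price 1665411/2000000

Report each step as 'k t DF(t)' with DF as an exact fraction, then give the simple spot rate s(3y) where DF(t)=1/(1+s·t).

step 1 [0.5y] swap r/2=39/1211: DF=(1 − 39/1211·(0))/(1+39/1211) = 1211/1250 ≈ 0.968800
step 2 [1y] bond c/2=31/800: DF=(1660073/1600000 − 31/800·(0.968800))/(1+31/800) = 9627/10000 ≈ 0.962700
step 3 [1.5y] swap r/2=63/2192: DF=(1 − 63/2192·(0.968800+0.962700))/(1+63/2192) = 9181/10000 ≈ 0.918100
step 4 [2y] bond c/2=3/100: DF=(511291/500000 − 3/100·(0.968800+0.962700+0.918100))/(1+3/100) = 4549/5000 ≈ 0.909800
step 5 [2.5y] zero: DF = P = 347/400 ≈ 0.867500
step 6 [3y] bond c/2=21/800: DF=(7808937/8000000 − 21/800·(0.968800+0.962700+0.918100+0.909800+0.867500))/(1+21/800) = 1041/1250 ≈ 0.832800
step 7 [3.5y] bond c/2=1/200: DF=(1665411/2000000 − 1/200·(0.968800+0.962700+0.918100+0.909800+0.867500+0.832800))/(1+1/200) = 4007/5000 ≈ 0.801400

1 1/2 1211/1250
2 1 9627/10000
3 3/2 9181/10000
4 2 4549/5000
5 5/2 347/400
6 3 1041/1250
7 7/2 4007/5000
s(3y) = (1/(1041/1250) − 1)/(3) = 209/3123 ≈ 6.6923%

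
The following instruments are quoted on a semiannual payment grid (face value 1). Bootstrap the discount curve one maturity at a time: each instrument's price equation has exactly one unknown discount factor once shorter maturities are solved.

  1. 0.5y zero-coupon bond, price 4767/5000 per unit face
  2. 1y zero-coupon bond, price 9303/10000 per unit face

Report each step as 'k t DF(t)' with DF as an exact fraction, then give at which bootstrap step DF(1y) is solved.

1 1/2 4767/5000
2 1 9303/10000
DF(1y) is solved at step 2

step 1 [0.5y] zero: DF = P = 4767/5000 ≈ 0.953400
step 2 [1y] zero: DF = P = 9303/10000 ≈ 0.930300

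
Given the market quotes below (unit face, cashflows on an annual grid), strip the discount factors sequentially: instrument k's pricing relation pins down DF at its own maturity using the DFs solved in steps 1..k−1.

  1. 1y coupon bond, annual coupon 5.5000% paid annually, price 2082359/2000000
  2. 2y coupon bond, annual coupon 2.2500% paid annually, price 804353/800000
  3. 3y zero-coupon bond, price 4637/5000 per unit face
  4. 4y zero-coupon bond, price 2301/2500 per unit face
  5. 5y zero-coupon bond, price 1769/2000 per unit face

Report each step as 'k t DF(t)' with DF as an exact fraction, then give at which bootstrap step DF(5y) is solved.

step 1 [1y] bond c/1=11/200: DF=(2082359/2000000 − 11/200·(0))/(1+11/200) = 9869/10000 ≈ 0.986900
step 2 [2y] bond c/1=9/400: DF=(804353/800000 − 9/400·(0.986900))/(1+9/400) = 601/625 ≈ 0.961600
step 3 [3y] zero: DF = P = 4637/5000 ≈ 0.927400
step 4 [4y] zero: DF = P = 2301/2500 ≈ 0.920400
step 5 [5y] zero: DF = P = 1769/2000 ≈ 0.884500

1 1 9869/10000
2 2 601/625
3 3 4637/5000
4 4 2301/2500
5 5 1769/2000
DF(5y) is solved at step 5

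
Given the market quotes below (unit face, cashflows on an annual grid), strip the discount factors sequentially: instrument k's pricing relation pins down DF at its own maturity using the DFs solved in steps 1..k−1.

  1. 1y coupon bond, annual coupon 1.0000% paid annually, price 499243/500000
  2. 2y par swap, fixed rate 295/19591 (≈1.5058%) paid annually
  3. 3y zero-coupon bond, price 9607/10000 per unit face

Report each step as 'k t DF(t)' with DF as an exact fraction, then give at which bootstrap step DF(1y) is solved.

step 1 [1y] bond c/1=1/100: DF=(499243/500000 − 1/100·(0))/(1+1/100) = 4943/5000 ≈ 0.988600
step 2 [2y] swap r/1=295/19591: DF=(1 − 295/19591·(0.988600))/(1+295/19591) = 1941/2000 ≈ 0.970500
step 3 [3y] zero: DF = P = 9607/10000 ≈ 0.960700

1 1 4943/5000
2 2 1941/2000
3 3 9607/10000
DF(1y) is solved at step 1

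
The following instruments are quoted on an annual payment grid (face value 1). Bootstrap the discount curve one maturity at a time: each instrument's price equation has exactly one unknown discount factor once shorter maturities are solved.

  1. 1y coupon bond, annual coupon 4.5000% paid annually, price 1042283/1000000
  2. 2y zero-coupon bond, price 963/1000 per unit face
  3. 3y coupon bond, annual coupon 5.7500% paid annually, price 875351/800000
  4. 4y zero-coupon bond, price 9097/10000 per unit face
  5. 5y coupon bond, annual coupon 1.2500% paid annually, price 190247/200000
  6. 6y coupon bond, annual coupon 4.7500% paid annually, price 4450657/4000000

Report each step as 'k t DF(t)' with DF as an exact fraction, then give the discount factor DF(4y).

1 1 4987/5000
2 2 963/1000
3 3 9281/10000
4 4 9097/10000
5 5 4463/5000
6 6 1699/2000
DF(4y) = 9097/10000 ≈ 0.909700

step 1 [1y] bond c/1=9/200: DF=(1042283/1000000 − 9/200·(0))/(1+9/200) = 4987/5000 ≈ 0.997400
step 2 [2y] zero: DF = P = 963/1000 ≈ 0.963000
step 3 [3y] bond c/1=23/400: DF=(875351/800000 − 23/400·(0.997400+0.963000))/(1+23/400) = 9281/10000 ≈ 0.928100
step 4 [4y] zero: DF = P = 9097/10000 ≈ 0.909700
step 5 [5y] bond c/1=1/80: DF=(190247/200000 − 1/80·(0.997400+0.963000+0.928100+0.909700))/(1+1/80) = 4463/5000 ≈ 0.892600
step 6 [6y] bond c/1=19/400: DF=(4450657/4000000 − 19/400·(0.997400+0.963000+0.928100+0.909700+0.892600))/(1+19/400) = 1699/2000 ≈ 0.849500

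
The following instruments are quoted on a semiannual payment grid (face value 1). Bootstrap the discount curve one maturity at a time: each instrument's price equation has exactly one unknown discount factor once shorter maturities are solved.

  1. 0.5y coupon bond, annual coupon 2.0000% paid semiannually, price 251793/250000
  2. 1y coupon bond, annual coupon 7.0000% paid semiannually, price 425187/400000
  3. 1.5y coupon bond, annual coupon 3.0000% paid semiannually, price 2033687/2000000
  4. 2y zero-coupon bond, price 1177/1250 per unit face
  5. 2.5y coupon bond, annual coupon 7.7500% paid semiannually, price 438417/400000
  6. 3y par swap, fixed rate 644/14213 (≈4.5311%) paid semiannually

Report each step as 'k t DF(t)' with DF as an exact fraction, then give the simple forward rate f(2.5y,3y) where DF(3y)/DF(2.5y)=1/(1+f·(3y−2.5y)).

1 1/2 2493/2500
2 1 9933/10000
3 3/2 2431/2500
4 2 1177/1250
5 5/2 1819/2000
6 3 1089/1250
f(2.5y,3y) = ((1819/2000)/(1089/1250) − 1)/(1/2) = 383/4356 ≈ 8.7925%

step 1 [0.5y] bond c/2=1/100: DF=(251793/250000 − 1/100·(0))/(1+1/100) = 2493/2500 ≈ 0.997200
step 2 [1y] bond c/2=7/200: DF=(425187/400000 − 7/200·(0.997200))/(1+7/200) = 9933/10000 ≈ 0.993300
step 3 [1.5y] bond c/2=3/200: DF=(2033687/2000000 − 3/200·(0.997200+0.993300))/(1+3/200) = 2431/2500 ≈ 0.972400
step 4 [2y] zero: DF = P = 1177/1250 ≈ 0.941600
step 5 [2.5y] bond c/2=31/800: DF=(438417/400000 − 31/800·(0.997200+0.993300+0.972400+0.941600))/(1+31/800) = 1819/2000 ≈ 0.909500
step 6 [3y] swap r/2=322/14213: DF=(1 − 322/14213·(0.997200+0.993300+0.972400+0.941600+0.909500))/(1+322/14213) = 1089/1250 ≈ 0.871200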